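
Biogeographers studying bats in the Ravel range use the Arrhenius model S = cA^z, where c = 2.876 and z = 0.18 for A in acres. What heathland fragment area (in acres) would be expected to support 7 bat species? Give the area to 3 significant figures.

140 acres

7 = 2.876 × A^0.18  ⇒  A^0.18 = 7/2.876 = 2.434
ln A = ln(2.434) / 0.18 = 0.8895 / 0.18 = 4.9417
A = e^4.9417 ≈ 140 acres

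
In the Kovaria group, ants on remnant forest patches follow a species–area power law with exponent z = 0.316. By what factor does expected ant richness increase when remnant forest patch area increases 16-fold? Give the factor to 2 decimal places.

S₂/S₁ = (A₂/A₁)^z = 16^0.316
ln(S₂/S₁) = 0.316 × ln 16 = 0.316 × 2.7726 = 0.8761
S₂/S₁ = e^0.8761 ≈ 2.402

2.40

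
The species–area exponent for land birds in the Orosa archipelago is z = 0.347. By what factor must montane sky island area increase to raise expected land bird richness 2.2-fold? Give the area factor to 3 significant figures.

9.70

(A₂/A₁)^0.347 = 2.2, so A₂/A₁ = 2.2^(1/0.347) = 2.2^2.882
ln(A₂/A₁) = ln 2.2 / 0.347 = 0.7885 / 0.347 = 2.2722
A₂/A₁ = e^2.2722 ≈ 9.701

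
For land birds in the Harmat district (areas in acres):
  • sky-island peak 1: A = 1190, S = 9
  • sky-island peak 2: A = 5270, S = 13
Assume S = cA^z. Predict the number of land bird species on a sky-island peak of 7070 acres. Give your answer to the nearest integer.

z = ln(13/9) / ln(5270/1190) = 0.3677 / 1.4881 = 0.2471
c = 9 / 1190^0.2471 = 9 / 5.755 = 1.564
S₃ = 1.564 × 7070^0.2471 = 1.564 × 8.938 ≈ 13.98

14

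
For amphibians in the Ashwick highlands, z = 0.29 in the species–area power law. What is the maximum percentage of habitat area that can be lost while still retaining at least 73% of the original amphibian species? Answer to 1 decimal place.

66.2%

Need (A_new/A_old)^0.29 = 0.73, so A_new/A_old = 0.73^(1/0.29) = 0.73^3.448
ln(A_new/A_old) = ln 0.73 / 0.29 = -0.3147 / 0.29 = -1.0852
A_new/A_old = e^-1.0852 ≈ 0.3378
Fraction that can be lost = 1 − 0.3378 = 0.6622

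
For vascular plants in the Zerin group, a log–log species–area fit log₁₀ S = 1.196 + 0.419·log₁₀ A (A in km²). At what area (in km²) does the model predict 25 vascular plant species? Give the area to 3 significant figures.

25 = 15.7 × A^0.419  ⇒  A^0.419 = 25/15.7 = 1.592
ln A = ln(1.592) / 0.419 = 0.4650 / 0.419 = 1.1097
A = e^1.1097 ≈ 3.034 km²

3.03 km²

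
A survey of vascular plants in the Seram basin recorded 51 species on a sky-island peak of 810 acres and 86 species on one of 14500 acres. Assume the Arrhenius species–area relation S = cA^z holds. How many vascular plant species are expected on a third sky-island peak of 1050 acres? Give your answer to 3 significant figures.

z = ln(86/51) / ln(14500/810) = 0.5225 / 2.8849 = 0.1811
c = 51 / 810^0.1811 = 51 / 3.364 = 15.16
S₃ = 15.16 × 1050^0.1811 = 15.16 × 3.525 ≈ 53.45

53.5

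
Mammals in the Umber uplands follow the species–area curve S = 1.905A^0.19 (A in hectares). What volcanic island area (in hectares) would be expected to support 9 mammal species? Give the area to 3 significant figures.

3540 hectares

9 = 1.905 × A^0.19  ⇒  A^0.19 = 9/1.905 = 4.724
ln A = ln(4.724) / 0.19 = 1.5527 / 0.19 = 8.1723
A = e^8.1723 ≈ 3542 hectares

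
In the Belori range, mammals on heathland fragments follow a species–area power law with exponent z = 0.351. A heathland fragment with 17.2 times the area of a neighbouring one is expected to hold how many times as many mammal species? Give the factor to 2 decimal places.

S₂/S₁ = (A₂/A₁)^z = 17.2^0.351
ln(S₂/S₁) = 0.351 × ln 17.2 = 0.351 × 2.8449 = 0.9986
S₂/S₁ = e^0.9986 ≈ 2.714

2.71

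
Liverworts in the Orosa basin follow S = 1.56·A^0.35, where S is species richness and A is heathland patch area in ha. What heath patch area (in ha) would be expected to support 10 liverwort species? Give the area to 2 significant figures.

10 = 1.56 × A^0.35  ⇒  A^0.35 = 10/1.56 = 6.41
ln A = ln(6.41) / 0.35 = 1.8579 / 0.35 = 5.3083
A = e^5.3083 ≈ 202 ha

200 ha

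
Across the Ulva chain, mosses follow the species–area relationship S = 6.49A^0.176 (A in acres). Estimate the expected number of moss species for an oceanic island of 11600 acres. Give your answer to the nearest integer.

34 species

S = 6.49 × 11600^0.176 = 6.49 × 5.192 ≈ 33.7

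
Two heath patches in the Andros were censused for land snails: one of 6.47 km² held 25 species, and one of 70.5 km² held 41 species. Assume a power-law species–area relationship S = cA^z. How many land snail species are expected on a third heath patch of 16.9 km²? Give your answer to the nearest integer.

31

z = ln(41/25) / ln(70.5/6.47) = 0.4947 / 2.3884 = 0.2071
c = 25 / 6.47^0.2071 = 25 / 1.472 = 16.98
S₃ = 16.98 × 16.9^0.2071 = 16.98 × 1.796 ≈ 30.5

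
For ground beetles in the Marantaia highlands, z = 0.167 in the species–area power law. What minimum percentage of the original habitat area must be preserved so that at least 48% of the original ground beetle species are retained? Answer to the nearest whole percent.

Need (A_new/A_old)^0.167 = 0.48, so A_new/A_old = 0.48^(1/0.167) = 0.48^5.988
ln(A_new/A_old) = ln 0.48 / 0.167 = -0.7340 / 0.167 = -4.3950
A_new/A_old = e^-4.3950 ≈ 0.01234

1%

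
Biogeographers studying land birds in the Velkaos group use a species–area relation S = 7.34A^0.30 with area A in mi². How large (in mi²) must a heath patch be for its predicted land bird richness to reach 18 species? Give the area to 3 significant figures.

18 = 7.34 × A^0.3  ⇒  A^0.3 = 18/7.34 = 2.452
ln A = ln(2.452) / 0.3 = 0.8970 / 0.3 = 2.9901
A = e^2.9901 ≈ 19.89 mi²

19.9 mi²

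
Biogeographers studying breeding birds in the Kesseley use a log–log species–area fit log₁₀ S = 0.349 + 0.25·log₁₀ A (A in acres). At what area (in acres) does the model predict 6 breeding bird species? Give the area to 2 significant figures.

52 acres

6 = 2.234 × A^0.25  ⇒  A^0.25 = 6/2.234 = 2.686
ln A = ln(2.686) / 0.25 = 0.9882 / 0.25 = 3.9526
A = e^3.9526 ≈ 52.07 acres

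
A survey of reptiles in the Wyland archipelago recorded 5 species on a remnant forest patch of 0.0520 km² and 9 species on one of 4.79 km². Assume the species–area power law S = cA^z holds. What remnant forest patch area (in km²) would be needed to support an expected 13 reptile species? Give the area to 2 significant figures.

81 km²

z = ln(9/5) / ln(4.79/0.052) = 0.5878 / 4.5230 = 0.1300
c = 5 / 0.052^0.1300 = 5 / 0.681 = 7.342
A = (13/7.342)^(1/0.1300) ⇒ ln A = ln(1.771)/0.1300 = 4.3962
A = e^4.3962 ≈ 81.14 km²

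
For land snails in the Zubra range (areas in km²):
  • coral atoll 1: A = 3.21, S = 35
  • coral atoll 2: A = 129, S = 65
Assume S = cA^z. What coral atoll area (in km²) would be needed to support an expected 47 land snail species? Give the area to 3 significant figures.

z = ln(65/35) / ln(129/3.21) = 0.6190 / 3.6935 = 0.1676
c = 35 / 3.21^0.1676 = 35 / 1.216 = 28.79
A = (47/28.79)^(1/0.1676) ⇒ ln A = ln(1.633)/0.1676 = 2.9252
A = e^2.9252 ≈ 18.64 km²

18.6 km²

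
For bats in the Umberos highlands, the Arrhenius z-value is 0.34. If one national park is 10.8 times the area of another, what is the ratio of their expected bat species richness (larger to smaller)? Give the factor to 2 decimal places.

2.25

S₂/S₁ = (A₂/A₁)^z = 10.8^0.34
ln(S₂/S₁) = 0.34 × ln 10.8 = 0.34 × 2.3795 = 0.8090
S₂/S₁ = e^0.8090 ≈ 2.246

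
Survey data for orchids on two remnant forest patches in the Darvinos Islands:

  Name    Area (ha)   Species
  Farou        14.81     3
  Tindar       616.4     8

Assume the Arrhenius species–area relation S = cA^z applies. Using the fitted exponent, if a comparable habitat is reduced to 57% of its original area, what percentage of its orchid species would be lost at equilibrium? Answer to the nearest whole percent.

14%

z = ln(8/3) / ln(616.4/14.81) = 0.9808 / 3.7286 = 0.2631
S_new/S_old = (A_new/A_old)^z = 0.57^0.2631 = exp(0.2631 × -0.5621) = 0.8625
Fraction lost = 1 − 0.8625 = 0.1375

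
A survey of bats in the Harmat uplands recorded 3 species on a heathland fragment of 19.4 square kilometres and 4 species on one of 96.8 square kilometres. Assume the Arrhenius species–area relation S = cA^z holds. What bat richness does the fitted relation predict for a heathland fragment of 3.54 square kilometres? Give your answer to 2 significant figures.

2.2

z = ln(4/3) / ln(96.8/19.4) = 0.2877 / 1.6074 = 0.1790
c = 3 / 19.4^0.1790 = 3 / 1.7 = 1.765
S₃ = 1.765 × 3.54^0.1790 = 1.765 × 1.254 ≈ 2.213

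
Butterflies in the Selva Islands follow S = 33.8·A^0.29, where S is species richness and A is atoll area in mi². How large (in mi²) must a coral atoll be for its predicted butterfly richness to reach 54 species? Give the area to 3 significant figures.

54 = 33.8 × A^0.29  ⇒  A^0.29 = 54/33.8 = 1.598
ln A = ln(1.598) / 0.29 = 0.4685 / 0.29 = 1.6156
A = e^1.6156 ≈ 5.031 mi²

5.03 mi²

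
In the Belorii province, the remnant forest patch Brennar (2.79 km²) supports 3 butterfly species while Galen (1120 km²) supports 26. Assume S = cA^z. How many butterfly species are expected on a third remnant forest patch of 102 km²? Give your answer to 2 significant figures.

11

z = ln(26/3) / ln(1120/2.79) = 2.1595 / 5.9950 = 0.3602
c = 3 / 2.79^0.3602 = 3 / 1.447 = 2.073
S₃ = 2.073 × 102^0.3602 = 2.073 × 5.291 ≈ 10.97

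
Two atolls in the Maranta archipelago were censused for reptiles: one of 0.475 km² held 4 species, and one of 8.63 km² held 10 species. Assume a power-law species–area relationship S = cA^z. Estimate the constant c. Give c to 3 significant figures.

z = ln(S₂/S₁) / ln(A₂/A₁) = ln(10/4) / ln(8.63/0.475) = 0.9163 / 2.8997 = 0.3160
c = S₁ / A₁^z = 4 / 0.475^0.3160 = 4 / 0.7904 = 5.061

5.06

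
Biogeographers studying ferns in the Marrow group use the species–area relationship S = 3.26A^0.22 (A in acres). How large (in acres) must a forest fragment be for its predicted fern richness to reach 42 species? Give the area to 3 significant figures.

42 = 3.26 × A^0.22  ⇒  A^0.22 = 42/3.26 = 12.88
ln A = ln(12.88) / 0.22 = 2.5559 / 0.22 = 11.6179
A = e^11.6179 ≈ 111070 acres

111000 acres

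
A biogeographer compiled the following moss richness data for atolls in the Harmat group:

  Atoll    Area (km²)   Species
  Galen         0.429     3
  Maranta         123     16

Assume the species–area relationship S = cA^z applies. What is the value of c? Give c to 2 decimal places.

3.85

z = ln(S₂/S₁) / ln(A₂/A₁) = ln(16/3) / ln(123/0.429) = 1.6740 / 5.6585 = 0.2958
c = S₁ / A₁^z = 3 / 0.429^0.2958 = 3 / 0.7785 = 3.853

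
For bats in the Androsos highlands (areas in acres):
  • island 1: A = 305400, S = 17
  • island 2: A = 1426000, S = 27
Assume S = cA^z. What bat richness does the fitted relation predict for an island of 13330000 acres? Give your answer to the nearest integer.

53

z = ln(27/17) / ln(1426000/305400) = 0.4626 / 1.5410 = 0.3002
c = 17 / 305400^0.3002 = 17 / 44.32 = 0.3836
S₃ = 0.3836 × 13330000^0.3002 = 0.3836 × 137.7 ≈ 52.82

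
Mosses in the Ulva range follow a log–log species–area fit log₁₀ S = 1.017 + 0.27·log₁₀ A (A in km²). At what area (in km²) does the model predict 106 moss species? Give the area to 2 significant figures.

5400 km²

106 = 10.4 × A^0.27  ⇒  A^0.27 = 106/10.4 = 10.19
ln A = ln(10.19) / 0.27 = 2.3217 / 0.27 = 8.5989
A = e^8.5989 ≈ 5426 km²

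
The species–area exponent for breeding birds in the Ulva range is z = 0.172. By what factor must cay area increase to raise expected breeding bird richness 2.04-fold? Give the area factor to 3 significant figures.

(A₂/A₁)^0.172 = 2.04, so A₂/A₁ = 2.04^(1/0.172) = 2.04^5.814
ln(A₂/A₁) = ln 2.04 / 0.172 = 0.7129 / 0.172 = 4.1451
A₂/A₁ = e^4.1451 ≈ 63.12

63.1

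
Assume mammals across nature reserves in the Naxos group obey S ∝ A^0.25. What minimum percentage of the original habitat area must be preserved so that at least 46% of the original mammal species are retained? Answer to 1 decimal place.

4.5%

Need (A_new/A_old)^0.25 = 0.46, so A_new/A_old = 0.46^(1/0.25) = 0.46^4
ln(A_new/A_old) = ln 0.46 / 0.25 = -0.7765 / 0.25 = -3.1061
A_new/A_old = e^-3.1061 ≈ 0.04477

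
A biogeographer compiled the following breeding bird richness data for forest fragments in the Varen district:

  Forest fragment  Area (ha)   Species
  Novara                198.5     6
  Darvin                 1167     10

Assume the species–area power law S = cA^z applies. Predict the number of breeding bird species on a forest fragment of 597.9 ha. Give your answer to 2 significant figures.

8.2

z = ln(10/6) / ln(1167/198.5) = 0.5108 / 1.7714 = 0.2884
c = 6 / 198.5^0.2884 = 6 / 4.598 = 1.305
S₃ = 1.305 × 597.9^0.2884 = 1.305 × 6.32 ≈ 8.246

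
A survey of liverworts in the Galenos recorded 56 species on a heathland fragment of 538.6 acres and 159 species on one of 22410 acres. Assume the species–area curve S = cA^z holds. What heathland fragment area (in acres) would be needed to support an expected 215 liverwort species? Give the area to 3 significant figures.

65900 acres

z = ln(159/56) / ln(22410/538.6) = 1.0436 / 3.7283 = 0.2799
c = 56 / 538.6^0.2799 = 56 / 5.814 = 9.632
A = (215/9.632)^(1/0.2799) ⇒ ln A = ln(22.32)/0.2799 = 11.0953
A = e^11.0953 ≈ 65859 acres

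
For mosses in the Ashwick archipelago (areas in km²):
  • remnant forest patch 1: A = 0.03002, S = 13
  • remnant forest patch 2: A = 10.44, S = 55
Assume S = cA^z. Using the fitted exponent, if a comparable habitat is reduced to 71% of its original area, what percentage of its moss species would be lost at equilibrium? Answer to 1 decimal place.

8.1%

z = ln(55/13) / ln(10.44/0.03002) = 1.4424 / 5.8515 = 0.2465
S_new/S_old = (A_new/A_old)^z = 0.71^0.2465 = exp(0.2465 × -0.3425) = 0.919
Fraction lost = 1 − 0.919 = 0.08096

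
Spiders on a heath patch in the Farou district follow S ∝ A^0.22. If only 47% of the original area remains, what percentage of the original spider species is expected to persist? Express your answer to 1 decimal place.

84.7%

S_new/S_old = (A_new/A_old)^z = 0.47^0.22
= exp(0.22 × ln 0.47) = exp(0.22 × -0.7550) = exp(-0.1661) ≈ 0.847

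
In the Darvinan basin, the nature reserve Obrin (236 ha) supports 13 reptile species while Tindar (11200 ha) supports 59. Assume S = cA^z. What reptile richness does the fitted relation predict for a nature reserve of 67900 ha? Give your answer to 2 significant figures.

z = ln(59/13) / ln(11200/236) = 1.5126 / 3.8598 = 0.3919
c = 13 / 236^0.3919 = 13 / 8.509 = 1.528
S₃ = 1.528 × 67900^0.3919 = 1.528 × 78.25 ≈ 119.6

120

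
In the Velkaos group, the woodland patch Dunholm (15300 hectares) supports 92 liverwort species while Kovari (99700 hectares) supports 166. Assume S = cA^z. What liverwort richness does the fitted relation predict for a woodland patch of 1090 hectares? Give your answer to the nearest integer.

z = ln(166/92) / ln(99700/15300) = 0.5902 / 1.8743 = 0.3149
c = 92 / 15300^0.3149 = 92 / 20.78 = 4.427
S₃ = 4.427 × 1090^0.3149 = 4.427 × 9.046 ≈ 40.04

40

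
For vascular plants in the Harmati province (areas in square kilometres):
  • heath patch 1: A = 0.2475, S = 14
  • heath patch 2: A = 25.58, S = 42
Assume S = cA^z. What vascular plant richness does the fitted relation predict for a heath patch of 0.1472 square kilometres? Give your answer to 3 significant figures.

12.4

z = ln(42/14) / ln(25.58/0.2475) = 1.0986 / 4.6382 = 0.2369
c = 14 / 0.2475^0.2369 = 14 / 0.7184 = 19.49
S₃ = 19.49 × 0.1472^0.2369 = 19.49 × 0.6352 ≈ 12.38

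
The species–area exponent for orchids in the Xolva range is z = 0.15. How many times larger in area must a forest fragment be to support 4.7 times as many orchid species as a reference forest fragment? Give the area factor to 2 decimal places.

(A₂/A₁)^0.15 = 4.7, so A₂/A₁ = 4.7^(1/0.15) = 4.7^6.667
ln(A₂/A₁) = ln 4.7 / 0.15 = 1.5476 / 0.15 = 10.3171
A₂/A₁ = e^10.3171 ≈ 30245

30244.92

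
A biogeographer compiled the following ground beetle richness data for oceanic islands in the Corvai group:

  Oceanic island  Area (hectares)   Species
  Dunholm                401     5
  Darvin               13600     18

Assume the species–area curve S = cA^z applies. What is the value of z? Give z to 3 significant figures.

Taking logs: ln S = ln c + z ln A, so z = (ln S₂ − ln S₁)/(ln A₂ − ln A₁).
z = ln(18/5) / ln(13600/401) = ln(3.6) / ln(33.92) = 1.2809 / 3.5239 = 0.3635

0.364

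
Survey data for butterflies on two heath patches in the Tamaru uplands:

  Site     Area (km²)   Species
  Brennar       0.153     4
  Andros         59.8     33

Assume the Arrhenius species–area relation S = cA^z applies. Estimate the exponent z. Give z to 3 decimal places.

0.354

Taking logs: ln S = ln c + z ln A, so z = (ln S₂ − ln S₁)/(ln A₂ − ln A₁).
z = ln(33/4) / ln(59.8/0.153) = ln(8.25) / ln(390.8) = 2.1102 / 5.9683 = 0.3536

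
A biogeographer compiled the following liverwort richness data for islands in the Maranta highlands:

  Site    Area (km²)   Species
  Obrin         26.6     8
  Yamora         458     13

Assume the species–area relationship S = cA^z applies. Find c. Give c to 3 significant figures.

z = ln(S₂/S₁) / ln(A₂/A₁) = ln(13/8) / ln(458/26.6) = 0.4855 / 2.8460 = 0.1706
c = S₁ / A₁^z = 8 / 26.6^0.1706 = 8 / 1.75 = 4.571

4.57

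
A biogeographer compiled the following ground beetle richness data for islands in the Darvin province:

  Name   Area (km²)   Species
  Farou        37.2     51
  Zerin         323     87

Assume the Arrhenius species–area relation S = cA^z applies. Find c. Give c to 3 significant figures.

20.9

z = ln(S₂/S₁) / ln(A₂/A₁) = ln(87/51) / ln(323/37.2) = 0.5341 / 2.1613 = 0.2471
c = S₁ / A₁^z = 51 / 37.2^0.2471 = 51 / 2.444 = 20.87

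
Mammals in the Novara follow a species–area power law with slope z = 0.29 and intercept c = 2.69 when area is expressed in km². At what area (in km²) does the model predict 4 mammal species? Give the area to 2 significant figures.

3.9 km²

4 = 2.69 × A^0.29  ⇒  A^0.29 = 4/2.69 = 1.487
ln A = ln(1.487) / 0.29 = 0.3968 / 0.29 = 1.3681
A = e^1.3681 ≈ 3.928 km²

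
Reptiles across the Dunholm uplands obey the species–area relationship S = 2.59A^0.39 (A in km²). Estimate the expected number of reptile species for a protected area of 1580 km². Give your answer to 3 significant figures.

45.8

S = 2.59 × 1580^0.39 = 2.59 × 17.68 ≈ 45.79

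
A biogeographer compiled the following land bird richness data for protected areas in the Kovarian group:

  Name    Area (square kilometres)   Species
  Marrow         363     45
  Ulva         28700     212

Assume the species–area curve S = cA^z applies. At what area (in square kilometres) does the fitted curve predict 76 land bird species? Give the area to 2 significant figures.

1600 square kilometres

z = ln(212/45) / ln(28700/363) = 1.5499 / 4.3702 = 0.3547
c = 45 / 363^0.3547 = 45 / 8.089 = 5.563
A = (76/5.563)^(1/0.3547) ⇒ ln A = ln(13.66)/0.3547 = 7.3721
A = e^7.3721 ≈ 1591 square kilometres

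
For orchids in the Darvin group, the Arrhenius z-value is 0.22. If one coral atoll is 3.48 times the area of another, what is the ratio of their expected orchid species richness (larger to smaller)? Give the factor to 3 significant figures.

1.32

S₂/S₁ = (A₂/A₁)^z = 3.48^0.22
ln(S₂/S₁) = 0.22 × ln 3.48 = 0.22 × 1.2470 = 0.2743
S₂/S₁ = e^0.2743 ≈ 1.316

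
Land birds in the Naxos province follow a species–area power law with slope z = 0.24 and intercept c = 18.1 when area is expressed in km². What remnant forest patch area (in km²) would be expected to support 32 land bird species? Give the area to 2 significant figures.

32 = 18.1 × A^0.24  ⇒  A^0.24 = 32/18.1 = 1.768
ln A = ln(1.768) / 0.24 = 0.5698 / 0.24 = 2.3743
A = e^2.3743 ≈ 10.74 km²

11 km²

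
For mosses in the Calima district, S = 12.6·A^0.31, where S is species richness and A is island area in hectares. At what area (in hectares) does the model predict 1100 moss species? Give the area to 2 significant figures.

1800000 hectares

1100 = 12.6 × A^0.31  ⇒  A^0.31 = 1100/12.6 = 87.3
ln A = ln(87.3) / 0.31 = 4.4694 / 0.31 = 14.4173
A = e^14.4173 ≈ 1825416 hectares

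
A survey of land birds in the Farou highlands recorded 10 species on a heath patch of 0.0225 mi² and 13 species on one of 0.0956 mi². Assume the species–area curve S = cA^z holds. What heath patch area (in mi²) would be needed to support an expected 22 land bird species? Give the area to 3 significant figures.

1.74 mi²

z = ln(13/10) / ln(0.0956/0.0225) = 0.2624 / 1.4467 = 0.1814
c = 10 / 0.0225^0.1814 = 10 / 0.5025 = 19.9
A = (22/19.9)^(1/0.1814) ⇒ ln A = ln(1.106)/0.1814 = 0.5533
A = e^0.5533 ≈ 1.739 mi²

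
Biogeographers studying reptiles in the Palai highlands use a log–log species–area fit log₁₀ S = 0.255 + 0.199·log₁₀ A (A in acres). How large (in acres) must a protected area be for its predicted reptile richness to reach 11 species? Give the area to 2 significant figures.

11 = 1.799 × A^0.199  ⇒  A^0.199 = 11/1.799 = 6.115
ln A = ln(6.115) / 0.199 = 1.8107 / 0.199 = 9.0992
A = e^9.0992 ≈ 8948 acres

8900 acres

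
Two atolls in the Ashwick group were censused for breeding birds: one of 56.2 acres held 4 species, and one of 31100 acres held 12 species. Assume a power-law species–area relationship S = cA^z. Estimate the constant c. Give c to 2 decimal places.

z = ln(S₂/S₁) / ln(A₂/A₁) = ln(12/4) / ln(31100/56.2) = 1.0986 / 6.3160 = 0.1739
c = S₁ / A₁^z = 4 / 56.2^0.1739 = 4 / 2.015 = 1.985

1.98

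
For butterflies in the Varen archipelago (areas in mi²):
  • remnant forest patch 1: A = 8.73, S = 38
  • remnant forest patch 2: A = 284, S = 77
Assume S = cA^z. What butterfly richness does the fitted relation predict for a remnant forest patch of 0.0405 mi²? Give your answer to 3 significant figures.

12.8

z = ln(77/38) / ln(284/8.73) = 0.7062 / 3.4822 = 0.2028
c = 38 / 8.73^0.2028 = 38 / 1.552 = 24.49
S₃ = 24.49 × 0.0405^0.2028 = 24.49 × 0.5219 ≈ 12.78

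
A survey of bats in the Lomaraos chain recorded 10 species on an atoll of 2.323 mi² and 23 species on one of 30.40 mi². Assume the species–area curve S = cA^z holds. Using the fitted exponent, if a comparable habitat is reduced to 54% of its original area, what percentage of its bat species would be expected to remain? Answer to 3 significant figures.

81.9%

z = ln(23/10) / ln(30.4/2.323) = 0.8329 / 2.5716 = 0.3239
S_new/S_old = (A_new/A_old)^z = 0.54^0.3239 = exp(0.3239 × -0.6162) = 0.8191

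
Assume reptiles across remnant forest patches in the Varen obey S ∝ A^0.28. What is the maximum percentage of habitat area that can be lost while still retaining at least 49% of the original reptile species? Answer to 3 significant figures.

Need (A_new/A_old)^0.28 = 0.49, so A_new/A_old = 0.49^(1/0.28) = 0.49^3.571
ln(A_new/A_old) = ln 0.49 / 0.28 = -0.7133 / 0.28 = -2.5477
A_new/A_old = e^-2.5477 ≈ 0.07826
Fraction that can be lost = 1 − 0.07826 = 0.9217

92.2%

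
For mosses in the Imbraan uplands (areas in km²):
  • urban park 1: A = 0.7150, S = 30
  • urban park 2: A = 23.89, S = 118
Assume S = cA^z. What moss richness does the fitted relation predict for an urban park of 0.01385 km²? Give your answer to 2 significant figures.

z = ln(118/30) / ln(23.89/0.715) = 1.3695 / 3.5089 = 0.3903
c = 30 / 0.715^0.3903 = 30 / 0.8773 = 34.2
S₃ = 34.2 × 0.01385^0.3903 = 34.2 × 0.1882 ≈ 6.436

6.4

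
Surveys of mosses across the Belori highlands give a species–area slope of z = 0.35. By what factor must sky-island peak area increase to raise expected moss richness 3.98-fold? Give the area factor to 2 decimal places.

51.75

(A₂/A₁)^0.35 = 3.98, so A₂/A₁ = 3.98^(1/0.35) = 3.98^2.857
ln(A₂/A₁) = ln 3.98 / 0.35 = 1.3813 / 0.35 = 3.9465
A₂/A₁ = e^3.9465 ≈ 51.75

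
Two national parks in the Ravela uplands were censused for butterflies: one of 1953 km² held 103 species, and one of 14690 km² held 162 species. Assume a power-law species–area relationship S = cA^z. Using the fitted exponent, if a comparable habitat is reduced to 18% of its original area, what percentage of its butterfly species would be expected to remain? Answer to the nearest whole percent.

68%

z = ln(162/103) / ln(14690/1953) = 0.4529 / 2.0178 = 0.2244
S_new/S_old = (A_new/A_old)^z = 0.18^0.2244 = exp(0.2244 × -1.7148) = 0.6805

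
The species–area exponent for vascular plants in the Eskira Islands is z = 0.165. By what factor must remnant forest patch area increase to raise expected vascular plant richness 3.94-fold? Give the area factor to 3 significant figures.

4070

(A₂/A₁)^0.165 = 3.94, so A₂/A₁ = 3.94^(1/0.165) = 3.94^6.061
ln(A₂/A₁) = ln 3.94 / 0.165 = 1.3712 / 0.165 = 8.3102
A₂/A₁ = e^8.3102 ≈ 4065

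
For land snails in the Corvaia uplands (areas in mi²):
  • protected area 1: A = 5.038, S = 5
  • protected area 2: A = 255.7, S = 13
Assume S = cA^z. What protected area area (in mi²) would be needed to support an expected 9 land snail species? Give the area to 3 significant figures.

z = ln(13/5) / ln(255.7/5.038) = 0.9555 / 3.9270 = 0.2433
c = 5 / 5.038^0.2433 = 5 / 1.482 = 3.374
A = (9/3.374)^(1/0.2433) ⇒ ln A = ln(2.668)/0.2433 = 4.0327
A = e^4.0327 ≈ 56.41 mi²

56.4 mi²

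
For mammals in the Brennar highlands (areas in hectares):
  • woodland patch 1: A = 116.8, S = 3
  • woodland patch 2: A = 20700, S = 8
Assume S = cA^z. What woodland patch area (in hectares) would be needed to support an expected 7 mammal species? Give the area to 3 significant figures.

z = ln(8/3) / ln(20700/116.8) = 0.9808 / 5.1774 = 0.1894
c = 3 / 116.8^0.1894 = 3 / 2.464 = 1.217
A = (7/1.217)^(1/0.1894) ⇒ ln A = ln(5.75)/0.1894 = 9.2330
A = e^9.2330 ≈ 10229 hectares

10200 hectares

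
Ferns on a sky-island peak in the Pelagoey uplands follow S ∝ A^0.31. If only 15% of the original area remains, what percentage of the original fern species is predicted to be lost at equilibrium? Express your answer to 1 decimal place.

44.5%

S_new/S_old = (A_new/A_old)^z = 0.15^0.31
= exp(0.31 × ln 0.15) = exp(0.31 × -1.8971) = exp(-0.5881) ≈ 0.5554
Fraction lost = 1 − 0.5554 = 0.4446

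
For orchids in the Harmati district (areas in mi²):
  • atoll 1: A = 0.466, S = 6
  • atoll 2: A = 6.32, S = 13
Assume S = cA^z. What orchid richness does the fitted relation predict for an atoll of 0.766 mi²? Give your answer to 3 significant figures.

6.95

z = ln(13/6) / ln(6.32/0.466) = 0.7732 / 2.6073 = 0.2965
c = 6 / 0.466^0.2965 = 6 / 0.7974 = 7.525
S₃ = 7.525 × 0.766^0.2965 = 7.525 × 0.924 ≈ 6.953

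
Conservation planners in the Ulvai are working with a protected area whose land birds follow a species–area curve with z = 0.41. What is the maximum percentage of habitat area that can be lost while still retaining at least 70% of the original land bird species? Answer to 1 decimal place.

Need (A_new/A_old)^0.41 = 0.7, so A_new/A_old = 0.7^(1/0.41) = 0.7^2.439
ln(A_new/A_old) = ln 0.7 / 0.41 = -0.3567 / 0.41 = -0.8699
A_new/A_old = e^-0.8699 ≈ 0.419
Fraction that can be lost = 1 − 0.419 = 0.581

58.1%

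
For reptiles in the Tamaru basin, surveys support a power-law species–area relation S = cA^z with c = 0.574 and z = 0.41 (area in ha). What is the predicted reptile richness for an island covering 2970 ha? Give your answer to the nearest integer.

S = 0.574 × 2970^0.41 = 0.574 × 26.54 ≈ 15.23

15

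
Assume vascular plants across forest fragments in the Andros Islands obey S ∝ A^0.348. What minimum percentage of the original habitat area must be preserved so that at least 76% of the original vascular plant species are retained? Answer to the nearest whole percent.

45%

Need (A_new/A_old)^0.348 = 0.76, so A_new/A_old = 0.76^(1/0.348) = 0.76^2.874
ln(A_new/A_old) = ln 0.76 / 0.348 = -0.2744 / 0.348 = -0.7886
A_new/A_old = e^-0.7886 ≈ 0.4545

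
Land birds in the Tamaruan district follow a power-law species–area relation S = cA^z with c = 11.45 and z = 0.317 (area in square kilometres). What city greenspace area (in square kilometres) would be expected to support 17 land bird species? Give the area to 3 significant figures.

3.48 square kilometres

17 = 11.45 × A^0.317  ⇒  A^0.317 = 17/11.45 = 1.485
ln A = ln(1.485) / 0.317 = 0.3952 / 0.317 = 1.2468
A = e^1.2468 ≈ 3.479 square kilometres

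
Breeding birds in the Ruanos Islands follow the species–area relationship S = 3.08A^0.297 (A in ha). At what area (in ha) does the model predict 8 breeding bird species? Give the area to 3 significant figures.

24.9 ha

8 = 3.08 × A^0.297  ⇒  A^0.297 = 8/3.08 = 2.597
ln A = ln(2.597) / 0.297 = 0.9545 / 0.297 = 3.2138
A = e^3.2138 ≈ 24.87 ha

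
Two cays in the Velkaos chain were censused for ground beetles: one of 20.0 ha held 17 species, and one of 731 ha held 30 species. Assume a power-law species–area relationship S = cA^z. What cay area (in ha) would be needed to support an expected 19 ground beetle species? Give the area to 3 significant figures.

40.5 ha

z = ln(30/17) / ln(731/20) = 0.5680 / 3.5987 = 0.1578
c = 17 / 20^0.1578 = 17 / 1.605 = 10.6
A = (19/10.6)^(1/0.1578) ⇒ ln A = ln(1.793)/0.1578 = 3.7004
A = e^3.7004 ≈ 40.47 ha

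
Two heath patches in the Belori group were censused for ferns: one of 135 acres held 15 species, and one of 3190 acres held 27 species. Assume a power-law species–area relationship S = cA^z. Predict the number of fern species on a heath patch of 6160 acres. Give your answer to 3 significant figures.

30.5

z = ln(27/15) / ln(3190/135) = 0.5878 / 3.1625 = 0.1859
c = 15 / 135^0.1859 = 15 / 2.489 = 6.028
S₃ = 6.028 × 6160^0.1859 = 6.028 × 5.062 ≈ 30.51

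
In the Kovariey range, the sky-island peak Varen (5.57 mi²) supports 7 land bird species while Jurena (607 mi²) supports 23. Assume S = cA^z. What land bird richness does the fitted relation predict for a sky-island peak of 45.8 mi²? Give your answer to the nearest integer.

12

z = ln(23/7) / ln(607/5.57) = 1.1896 / 4.6911 = 0.2536
c = 7 / 5.57^0.2536 = 7 / 1.546 = 4.529
S₃ = 4.529 × 45.8^0.2536 = 4.529 × 2.637 ≈ 11.94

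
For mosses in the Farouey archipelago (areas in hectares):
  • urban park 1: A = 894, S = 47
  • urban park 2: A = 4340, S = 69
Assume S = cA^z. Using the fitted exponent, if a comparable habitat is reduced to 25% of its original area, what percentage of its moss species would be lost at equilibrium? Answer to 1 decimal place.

28.6%

z = ln(69/47) / ln(4340/894) = 0.3840 / 1.5799 = 0.2430
S_new/S_old = (A_new/A_old)^z = 0.25^0.2430 = exp(0.2430 × -1.3863) = 0.714
Fraction lost = 1 − 0.714 = 0.286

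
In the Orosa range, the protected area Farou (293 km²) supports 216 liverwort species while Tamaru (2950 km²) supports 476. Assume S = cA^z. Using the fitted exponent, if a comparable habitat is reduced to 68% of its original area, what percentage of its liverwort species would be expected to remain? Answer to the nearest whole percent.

z = ln(476/216) / ln(2950/293) = 0.7901 / 2.3094 = 0.3421
S_new/S_old = (A_new/A_old)^z = 0.68^0.3421 = exp(0.3421 × -0.3857) = 0.8764

88%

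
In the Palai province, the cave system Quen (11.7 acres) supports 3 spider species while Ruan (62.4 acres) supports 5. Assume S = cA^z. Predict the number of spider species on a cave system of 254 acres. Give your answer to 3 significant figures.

7.67

z = ln(5/3) / ln(62.4/11.7) = 0.5108 / 1.6740 = 0.3052
c = 3 / 11.7^0.3052 = 3 / 2.118 = 1.416
S₃ = 1.416 × 254^0.3052 = 1.416 × 5.418 ≈ 7.674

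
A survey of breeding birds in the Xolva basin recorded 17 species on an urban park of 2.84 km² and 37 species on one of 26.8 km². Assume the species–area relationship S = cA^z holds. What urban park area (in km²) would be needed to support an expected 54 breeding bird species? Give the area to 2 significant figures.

80 km²

z = ln(37/17) / ln(26.8/2.84) = 0.7777 / 2.2446 = 0.3465
c = 17 / 2.84^0.3465 = 17 / 1.436 = 11.84
A = (54/11.84)^(1/0.3465) ⇒ ln A = ln(4.56)/0.3465 = 4.3796
A = e^4.3796 ≈ 79.8 km²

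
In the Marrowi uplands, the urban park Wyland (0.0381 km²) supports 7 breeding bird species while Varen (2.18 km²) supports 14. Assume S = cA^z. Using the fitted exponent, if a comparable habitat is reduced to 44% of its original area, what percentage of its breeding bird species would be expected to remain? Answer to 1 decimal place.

86.9%

z = ln(14/7) / ln(2.18/0.0381) = 0.6931 / 4.0469 = 0.1713
S_new/S_old = (A_new/A_old)^z = 0.44^0.1713 = exp(0.1713 × -0.8210) = 0.8688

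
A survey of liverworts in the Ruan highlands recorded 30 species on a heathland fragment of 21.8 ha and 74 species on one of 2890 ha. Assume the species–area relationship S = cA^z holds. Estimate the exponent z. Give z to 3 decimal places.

Taking logs: ln S = ln c + z ln A, so z = (ln S₂ − ln S₁)/(ln A₂ − ln A₁).
z = ln(74/30) / ln(2890/21.8) = ln(2.467) / ln(132.6) = 0.9029 / 4.8871 = 0.1847

0.185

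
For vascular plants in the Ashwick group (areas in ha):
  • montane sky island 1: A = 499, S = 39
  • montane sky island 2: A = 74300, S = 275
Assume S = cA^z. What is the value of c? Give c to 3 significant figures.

z = ln(S₂/S₁) / ln(A₂/A₁) = ln(275/39) / ln(74300/499) = 1.9532 / 5.0033 = 0.3904
c = S₁ / A₁^z = 39 / 499^0.3904 = 39 / 11.31 = 3.45

3.45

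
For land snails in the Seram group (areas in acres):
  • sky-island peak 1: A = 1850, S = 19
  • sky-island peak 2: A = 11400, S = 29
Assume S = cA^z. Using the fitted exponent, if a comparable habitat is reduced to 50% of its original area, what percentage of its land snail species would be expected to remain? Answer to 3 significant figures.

z = ln(29/19) / ln(11400/1850) = 0.4229 / 1.8184 = 0.2325
S_new/S_old = (A_new/A_old)^z = 0.5^0.2325 = exp(0.2325 × -0.6931) = 0.8511

85.1%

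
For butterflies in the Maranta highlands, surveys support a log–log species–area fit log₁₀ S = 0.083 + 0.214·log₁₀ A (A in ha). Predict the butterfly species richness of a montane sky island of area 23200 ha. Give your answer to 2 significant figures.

S = 1.211 × 23200^0.214
ln S = ln 1.211 + 0.214 × ln 23200 = 0.1911 + 0.214 × 10.0519 = 2.3422
S = e^2.3422 ≈ 10.4

10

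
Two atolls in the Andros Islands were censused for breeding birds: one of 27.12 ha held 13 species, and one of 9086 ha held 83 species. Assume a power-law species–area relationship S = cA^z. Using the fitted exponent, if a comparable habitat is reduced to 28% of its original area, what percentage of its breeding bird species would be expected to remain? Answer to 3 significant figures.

66.6%

z = ln(83/13) / ln(9086/27.12) = 1.8539 / 5.8142 = 0.3189
S_new/S_old = (A_new/A_old)^z = 0.28^0.3189 = exp(0.3189 × -1.2730) = 0.6664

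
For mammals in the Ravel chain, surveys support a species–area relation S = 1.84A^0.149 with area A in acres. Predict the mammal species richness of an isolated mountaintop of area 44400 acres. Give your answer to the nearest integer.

S = 1.84 × 44400^0.149
ln S = ln 1.84 + 0.149 × ln 44400 = 0.6098 + 0.149 × 10.7010 = 2.2042
S = e^2.2042 ≈ 9.063

9 species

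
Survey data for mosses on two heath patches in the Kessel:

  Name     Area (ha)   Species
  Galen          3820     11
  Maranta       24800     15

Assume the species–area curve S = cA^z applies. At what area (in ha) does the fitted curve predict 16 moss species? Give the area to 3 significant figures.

36600 ha

z = ln(15/11) / ln(24800/3820) = 0.3102 / 1.8706 = 0.1658
c = 11 / 3820^0.1658 = 11 / 3.926 = 2.802
A = (16/2.802)^(1/0.1658) ⇒ ln A = ln(5.71)/0.1658 = 10.5078
A = e^10.5078 ≈ 36601 ha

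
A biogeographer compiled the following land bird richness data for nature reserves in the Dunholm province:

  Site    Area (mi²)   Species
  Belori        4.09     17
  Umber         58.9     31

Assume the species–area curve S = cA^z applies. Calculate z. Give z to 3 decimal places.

Taking logs: ln S = ln c + z ln A, so z = (ln S₂ − ln S₁)/(ln A₂ − ln A₁).
z = ln(31/17) / ln(58.9/4.09) = ln(1.824) / ln(14.4) = 0.6008 / 2.6673 = 0.2252

0.225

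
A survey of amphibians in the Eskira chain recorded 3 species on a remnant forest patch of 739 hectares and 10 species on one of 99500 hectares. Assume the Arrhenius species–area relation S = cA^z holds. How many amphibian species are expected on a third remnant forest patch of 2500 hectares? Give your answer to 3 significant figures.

4.05

z = ln(10/3) / ln(99500/739) = 1.2040 / 4.9026 = 0.2456
c = 3 / 739^0.2456 = 3 / 5.064 = 0.5924
S₃ = 0.5924 × 2500^0.2456 = 0.5924 × 6.831 ≈ 4.047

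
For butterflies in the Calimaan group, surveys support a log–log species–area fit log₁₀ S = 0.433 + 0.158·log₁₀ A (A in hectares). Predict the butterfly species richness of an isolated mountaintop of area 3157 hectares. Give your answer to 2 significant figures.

9.7

S = 2.71 × 3157^0.158 = 2.71 × 3.572 ≈ 9.68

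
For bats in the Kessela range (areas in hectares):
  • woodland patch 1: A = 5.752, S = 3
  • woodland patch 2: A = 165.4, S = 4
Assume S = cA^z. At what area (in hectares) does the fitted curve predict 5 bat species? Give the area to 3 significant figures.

z = ln(4/3) / ln(165.4/5.752) = 0.2877 / 3.3588 = 0.0856
c = 3 / 5.752^0.0856 = 3 / 1.162 = 2.583
A = (5/2.583)^(1/0.0856) ⇒ ln A = ln(1.936)/0.0856 = 7.7137
A = e^7.7137 ≈ 2239 hectares

2240 hectares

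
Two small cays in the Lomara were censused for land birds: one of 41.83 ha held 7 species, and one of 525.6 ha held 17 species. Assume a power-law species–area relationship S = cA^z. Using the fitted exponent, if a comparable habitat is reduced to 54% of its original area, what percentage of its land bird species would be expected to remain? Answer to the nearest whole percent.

81%

z = ln(17/7) / ln(525.6/41.83) = 0.8873 / 2.5309 = 0.3506
S_new/S_old = (A_new/A_old)^z = 0.54^0.3506 = exp(0.3506 × -0.6162) = 0.8057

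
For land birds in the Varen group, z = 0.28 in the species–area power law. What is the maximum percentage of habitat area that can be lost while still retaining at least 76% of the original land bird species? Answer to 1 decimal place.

Need (A_new/A_old)^0.28 = 0.76, so A_new/A_old = 0.76^(1/0.28) = 0.76^3.571
ln(A_new/A_old) = ln 0.76 / 0.28 = -0.2744 / 0.28 = -0.9801
A_new/A_old = e^-0.9801 ≈ 0.3753
Fraction that can be lost = 1 − 0.3753 = 0.6247

62.5%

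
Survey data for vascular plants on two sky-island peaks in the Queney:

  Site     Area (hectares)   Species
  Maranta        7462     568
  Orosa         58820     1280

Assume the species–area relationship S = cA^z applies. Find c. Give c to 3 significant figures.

17.0

z = ln(S₂/S₁) / ln(A₂/A₁) = ln(1280/568) / ln(58820/7462) = 0.8125 / 2.0647 = 0.3935
c = S₁ / A₁^z = 568 / 7462^0.3935 = 568 / 33.42 = 16.99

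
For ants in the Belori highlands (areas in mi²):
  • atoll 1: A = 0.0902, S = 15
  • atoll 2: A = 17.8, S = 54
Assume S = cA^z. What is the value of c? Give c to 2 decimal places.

26.87

z = ln(S₂/S₁) / ln(A₂/A₁) = ln(54/15) / ln(17.8/0.0902) = 1.2809 / 5.2849 = 0.2424
c = S₁ / A₁^z = 15 / 0.0902^0.2424 = 15 / 0.5582 = 26.87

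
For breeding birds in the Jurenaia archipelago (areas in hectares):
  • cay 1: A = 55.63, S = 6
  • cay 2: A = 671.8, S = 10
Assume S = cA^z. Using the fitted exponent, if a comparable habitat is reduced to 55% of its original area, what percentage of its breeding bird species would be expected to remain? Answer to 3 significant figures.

z = ln(10/6) / ln(671.8/55.63) = 0.5108 / 2.4912 = 0.2050
S_new/S_old = (A_new/A_old)^z = 0.55^0.2050 = exp(0.2050 × -0.5978) = 0.8846

88.5%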